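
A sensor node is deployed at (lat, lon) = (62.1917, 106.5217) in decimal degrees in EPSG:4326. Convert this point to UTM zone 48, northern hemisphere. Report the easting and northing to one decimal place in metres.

Zone 48 central meridian λ₀ = 6×48 − 183 = 105°; Δλ = +1.5217°.
Transverse Mercator on WGS84 with k₀ = 0.9996 gives E = 579196.022 m, N = 6896466.313 m.

E 579196.0 m, N 6896466.3 m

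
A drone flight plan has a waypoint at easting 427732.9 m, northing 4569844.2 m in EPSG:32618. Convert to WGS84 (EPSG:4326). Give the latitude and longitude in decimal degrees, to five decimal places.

Zone 18N: λ₀ = -75°, k₀ = 0.9996, false easting 500000 m.
Meridian distance M = (N − FN)/k₀ = 4571672.9 m.
Inverse transverse Mercator on WGS84 gives φ = 41.27679962°, λ = -75.86289979°.

lat 41.27680°, lon -75.86290°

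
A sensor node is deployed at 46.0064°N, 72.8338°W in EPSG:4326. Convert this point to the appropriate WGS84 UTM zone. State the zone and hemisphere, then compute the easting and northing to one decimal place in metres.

Longitude -72.8338° lies in the 6° band [-78°, -72°), giving zone 18; latitude is north of the equator, so 18N.
Zone 18 central meridian λ₀ = 6×18 − 183 = -75°; Δλ = +2.1662°.
Transverse Mercator on WGS84 with k₀ = 0.9996 gives E = 667713.189 m, N = 5097039.949 m.

Zone 18N: E 667713.2 m, N 5097039.9 m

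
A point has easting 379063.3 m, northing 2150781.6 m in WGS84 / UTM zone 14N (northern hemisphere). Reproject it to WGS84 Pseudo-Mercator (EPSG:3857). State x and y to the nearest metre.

x -11148881 m, y 2207729 m

Unproject from UTM 14N (λ₀ = -99°) → φ = 19.44779993°, λ = -100.15209967°.
Web Mercator (R = 6378137 m): x = -11148880.737 m, y = 2207728.707 m.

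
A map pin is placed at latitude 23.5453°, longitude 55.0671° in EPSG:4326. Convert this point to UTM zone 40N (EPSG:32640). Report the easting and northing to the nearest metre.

E 302692 m, N 2605216 m

Zone 40 central meridian λ₀ = 6×40 − 183 = 57°; Δλ = -1.9329°.
Transverse Mercator on WGS84 with k₀ = 0.9996 gives E = 302692.430 m, N = 2605216.250 m.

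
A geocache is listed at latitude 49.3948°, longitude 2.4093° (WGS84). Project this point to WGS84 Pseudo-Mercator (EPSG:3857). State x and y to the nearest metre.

Web Mercator is spherical with R = a = 6378137 m.
x = R·λ = 6378137 × 0.042050218 = 268202.049 m.
y = R·ln tan(π/4 + φ/2) = 6378137 × 0.994352762 = 6342118.142 m.

x 268202 m, y 6342118 m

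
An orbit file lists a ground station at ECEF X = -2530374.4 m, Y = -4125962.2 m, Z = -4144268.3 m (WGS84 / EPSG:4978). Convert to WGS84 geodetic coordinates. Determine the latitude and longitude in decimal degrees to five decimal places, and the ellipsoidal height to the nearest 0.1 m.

λ = atan2(Y, X) = -121.52000013°; p = √(X²+Y²) = 4840078.4 m.
Bowring's method on WGS84 (a = 6378137 m, b = 6356752.314 m) gives φ = -40.76159960°, h = 2851.714 m.

lat -40.76160°, lon -121.52000°, h 2851.7 m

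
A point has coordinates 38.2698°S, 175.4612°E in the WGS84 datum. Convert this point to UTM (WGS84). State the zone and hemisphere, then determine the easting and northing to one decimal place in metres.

Zone 60S: E 365390.1 m, N 5763129.7 m

Longitude 175.4612° lies in the 6° band [174°, 180°), giving zone 60; latitude is south of the equator, so 60S.
Zone 60 central meridian λ₀ = 6×60 − 183 = 177°; Δλ = -1.5388°.
Transverse Mercator on WGS84 with k₀ = 0.9996 gives E = 365390.136 m, N = 5763129.694 m.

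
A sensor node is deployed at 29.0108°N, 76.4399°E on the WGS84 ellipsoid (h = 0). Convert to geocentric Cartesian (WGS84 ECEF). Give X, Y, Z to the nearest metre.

X 1308845 m, Y 5426650 m, Z 3074948 m

WGS84: a = 6378137 m, e² = 0.006694380; N(φ) = a/√(1−e²sin²φ) = 6383164.189 m.
X = (N+h)·cosφ·cosλ = 1308845.161 m; Y = (N+h)·cosφ·sinλ = 5426649.627 m; Z = (N(1−e²)+h)·sinφ = 3074948.089 m.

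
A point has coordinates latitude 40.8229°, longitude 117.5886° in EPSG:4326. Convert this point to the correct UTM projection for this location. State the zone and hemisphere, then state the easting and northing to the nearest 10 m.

Zone 50N: E 549630 m, N 4519260 m

Longitude 117.5886° lies in the 6° band [114°, 120°), giving zone 50; latitude is north of the equator, so 50N.
Zone 50 central meridian λ₀ = 6×50 − 183 = 117°; Δλ = +0.5886°.
Transverse Mercator on WGS84 with k₀ = 0.9996 gives E = 549634.553 m, N = 4519264.253 m.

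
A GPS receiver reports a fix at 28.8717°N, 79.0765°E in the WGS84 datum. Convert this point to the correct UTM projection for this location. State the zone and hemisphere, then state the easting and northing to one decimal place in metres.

Zone 44N: E 312401.4 m, N 3195292.1 m

Longitude 79.0765° lies in the 6° band [78°, 84°), giving zone 44; latitude is north of the equator, so 44N.
Zone 44 central meridian λ₀ = 6×44 − 183 = 81°; Δλ = -1.9235°.
Transverse Mercator on WGS84 with k₀ = 0.9996 gives E = 312401.403 m, N = 3195292.059 m.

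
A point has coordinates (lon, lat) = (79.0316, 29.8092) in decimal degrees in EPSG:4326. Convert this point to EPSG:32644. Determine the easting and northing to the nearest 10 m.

Zone 44 central meridian λ₀ = 6×44 − 183 = 81°; Δλ = -1.9684°.
Transverse Mercator on WGS84 with k₀ = 0.9996 gives E = 309771.193 m, N = 3299268.276 m.

E 309770 m, N 3299270 m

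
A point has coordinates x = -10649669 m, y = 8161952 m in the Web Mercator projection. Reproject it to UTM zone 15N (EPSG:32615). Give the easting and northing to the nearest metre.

E 346387 m, N 6533606 m

Web Mercator inverse (R = 6378137 m) → φ = 58.91460223°, λ = -95.66760434°.
UTM 15N forward: E = 346386.553 m, N = 6533606.326 m.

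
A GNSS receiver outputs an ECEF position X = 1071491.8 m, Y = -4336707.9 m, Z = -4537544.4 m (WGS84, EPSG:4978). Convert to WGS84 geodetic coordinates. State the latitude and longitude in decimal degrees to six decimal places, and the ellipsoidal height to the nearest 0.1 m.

lat -45.640500°, lon -76.121600°, h 201.1 m

λ = atan2(Y, X) = -76.12160047°; p = √(X²+Y²) = 4467116.5 m.
Bowring's method on WGS84 (a = 6378137 m, b = 6356752.314 m) gives φ = -45.64050003°, h = 201.063 m.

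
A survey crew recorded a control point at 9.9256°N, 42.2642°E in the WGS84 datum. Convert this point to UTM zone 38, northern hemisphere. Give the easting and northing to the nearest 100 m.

E 200000 m, N 1098400 m

Zone 38 central meridian λ₀ = 6×38 − 183 = 45°; Δλ = -2.7358°.
Transverse Mercator on WGS84 with k₀ = 0.9996 gives E = 199992.689 m, N = 1098421.876 m.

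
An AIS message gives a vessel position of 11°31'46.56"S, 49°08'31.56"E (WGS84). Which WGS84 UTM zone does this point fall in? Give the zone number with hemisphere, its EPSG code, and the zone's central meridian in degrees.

Zone 39S (EPSG:32739), central meridian 51°

UTM zone = ⌊(λ + 180)/6⌋ + 1; 49.1421° ∈ [48°, 54°) → zone 39.
Hemisphere: S (φ < 0).
Central meridian λ₀ = 6×39 − 183 = 51°.
EPSG code: 32739.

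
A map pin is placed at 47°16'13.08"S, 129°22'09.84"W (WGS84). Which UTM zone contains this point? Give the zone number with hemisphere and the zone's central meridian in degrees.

UTM zone = ⌊(λ + 180)/6⌋ + 1; -129.3694° ∈ [-132°, -126°) → zone 9.
Hemisphere: S (φ < 0).
Central meridian λ₀ = 6×9 − 183 = -129°.

Zone 9S, central meridian -129°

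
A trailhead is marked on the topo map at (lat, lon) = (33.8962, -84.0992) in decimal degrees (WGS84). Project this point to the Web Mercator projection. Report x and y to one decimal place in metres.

Web Mercator is spherical with R = a = 6378137 m.
x = R·λ = 6378137 × -1.467807938 = -9361880.120 m.
y = R·ln tan(π/4 + φ/2) = 6378137 × 0.629474206 = 4014872.723 m.

x -9361880.1 m, y 4014872.7 m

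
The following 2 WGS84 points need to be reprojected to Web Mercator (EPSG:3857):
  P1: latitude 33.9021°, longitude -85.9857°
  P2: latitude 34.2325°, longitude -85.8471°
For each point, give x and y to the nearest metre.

P1: x -9571884 m, y 4015664 m; P2: x -9556455 m, y 4060064 m

Web Mercator: x = R·λ, y = R·ln tan(π/4+φ/2), R = 6378137 m.
P1 (33.9021°, -85.9857°) → (-9571884.340, 4015664.011) m.
P2 (34.2325°, -85.8471°) → (-9556455.458, 4060063.984) m.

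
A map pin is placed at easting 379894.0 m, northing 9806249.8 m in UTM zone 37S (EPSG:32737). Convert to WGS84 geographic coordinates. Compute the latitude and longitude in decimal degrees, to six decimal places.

lat -1.752600°, lon 37.920200°

Zone 37S: λ₀ = 39°, k₀ = 0.9996, false easting 500000 m, false northing 10000000 m.
Meridian distance M = (N − FN)/k₀ = -193827.7 m.
Inverse transverse Mercator on WGS84 gives φ = -1.75260016°, λ = 37.92020016°.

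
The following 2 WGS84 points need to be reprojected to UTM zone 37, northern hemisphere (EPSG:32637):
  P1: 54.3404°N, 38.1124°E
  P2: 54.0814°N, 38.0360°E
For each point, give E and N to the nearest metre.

P1: E 442295 m, N 6021759 m; P2: E 436935 m, N 5993008 m

UTM zone 37N: λ₀ = 39°, k₀ = 0.9996.
P1 (54.3404°, 38.1124°) → (442294.658, 6021758.982) m.
P2 (54.0814°, 38.0360°) → (436934.505, 5993008.001) m.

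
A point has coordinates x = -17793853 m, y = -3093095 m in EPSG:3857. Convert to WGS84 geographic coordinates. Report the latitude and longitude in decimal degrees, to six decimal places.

lat -26.756601°, lon -159.844901°

R = 6378137 m. λ = x/R = -159.84490113°.
φ = 2·arctan(exp(y/R)) − 90° = 2·arctan(0.61573) − 90° = -26.75660074°.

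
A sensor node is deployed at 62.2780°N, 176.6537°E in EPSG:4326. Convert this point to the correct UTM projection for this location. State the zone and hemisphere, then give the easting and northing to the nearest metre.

Longitude 176.6537° lies in the 6° band [174°, 180°), giving zone 60; latitude is north of the equator, so 60N.
Zone 60 central meridian λ₀ = 6×60 − 183 = 177°; Δλ = -0.3463°.
Transverse Mercator on WGS84 with k₀ = 0.9996 gives E = 482027.296 m, N = 6905198.332 m.

Zone 60N: E 482027 m, N 6905198 m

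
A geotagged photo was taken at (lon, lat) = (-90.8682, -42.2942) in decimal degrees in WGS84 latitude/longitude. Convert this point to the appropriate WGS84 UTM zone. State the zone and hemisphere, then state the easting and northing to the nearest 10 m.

Zone 15S: E 675740 m, N 5315360 m

Longitude -90.8682° lies in the 6° band [-96°, -90°), giving zone 15; latitude is south of the equator, so 15S.
Zone 15 central meridian λ₀ = 6×15 − 183 = -93°; Δλ = +2.1318°.
Transverse Mercator on WGS84 with k₀ = 0.9996 gives E = 675738.937 m, N = 5315357.640 m.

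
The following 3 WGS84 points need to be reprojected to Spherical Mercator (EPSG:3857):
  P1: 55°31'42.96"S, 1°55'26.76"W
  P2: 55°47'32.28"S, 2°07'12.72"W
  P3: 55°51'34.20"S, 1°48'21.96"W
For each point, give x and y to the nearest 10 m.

Web Mercator: x = R·λ, y = R·ln tan(π/4+φ/2), R = 6378137 m.
P1 (-55.5286°, -1.9241°) → (-214189.832, -7465139.927) m.
P2 (-55.7923°, -2.1202°) → (-236019.584, -7517179.082) m.
P3 (-55.8595°, -1.8061°) → (-201054.132, -7530496.771) m.

P1: x -214190 m, y -7465140 m; P2: x -236020 m, y -7517180 m; P3: x -201050 m, y -7530500 m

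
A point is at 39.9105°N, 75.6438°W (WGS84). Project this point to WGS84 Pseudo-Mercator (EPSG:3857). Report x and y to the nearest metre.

x -8420629 m, y 4852945 m

Web Mercator is spherical with R = a = 6378137 m.
x = R·λ = 6378137 × -1.320233369 = -8420629.298 m.
y = R·ln tan(π/4 + φ/2) = 6378137 × 0.760871849 = 4852944.894 m.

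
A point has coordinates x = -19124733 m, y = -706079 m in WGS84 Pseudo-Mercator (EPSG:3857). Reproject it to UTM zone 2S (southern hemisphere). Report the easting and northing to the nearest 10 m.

E 411470 m, N 9300260 m

Web Mercator inverse (R = 6378137 m) → φ = -6.32989976°, λ = -171.80039959°.
UTM 2S forward: E = 411472.112 m, N = 9300259.195 m.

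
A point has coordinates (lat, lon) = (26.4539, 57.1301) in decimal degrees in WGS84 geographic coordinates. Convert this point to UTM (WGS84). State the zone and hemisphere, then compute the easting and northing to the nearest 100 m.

Longitude 57.1301° lies in the 6° band [54°, 60°), giving zone 40; latitude is north of the equator, so 40N.
Zone 40 central meridian λ₀ = 6×40 − 183 = 57°; Δλ = +0.1301°.
Transverse Mercator on WGS84 with k₀ = 0.9996 gives E = 512969.669 m, N = 2925958.538 m.

Zone 40N: E 513000 m, N 2926000 m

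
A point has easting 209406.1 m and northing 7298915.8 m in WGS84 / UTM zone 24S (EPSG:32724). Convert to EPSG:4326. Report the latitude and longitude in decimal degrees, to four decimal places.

lat -24.3961°, lon -41.8651°

Zone 24S: λ₀ = -39°, k₀ = 0.9996, false easting 500000 m, false northing 10000000 m.
Meridian distance M = (N − FN)/k₀ = -2702165.1 m.
Inverse transverse Mercator on WGS84 gives φ = -24.39610037°, λ = -41.86510049°.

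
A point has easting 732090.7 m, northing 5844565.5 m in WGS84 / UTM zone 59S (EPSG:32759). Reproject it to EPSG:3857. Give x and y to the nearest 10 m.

Unproject from UTM 59S (λ₀ = 171°) → φ = -37.51669992°, λ = 173.62610055°.
Web Mercator (R = 6378137 m): x = 19327969.102 m, y = -4511374.906 m.

x 19327970 m, y -4511370 m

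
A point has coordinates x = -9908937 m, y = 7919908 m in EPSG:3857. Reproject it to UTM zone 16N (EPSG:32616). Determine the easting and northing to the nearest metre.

Web Mercator inverse (R = 6378137 m) → φ = 57.77360199°, λ = -89.01349556°.
UTM 16N forward: E = 380244.252 m, N = 6405285.381 m.

E 380244 m, N 6405285 m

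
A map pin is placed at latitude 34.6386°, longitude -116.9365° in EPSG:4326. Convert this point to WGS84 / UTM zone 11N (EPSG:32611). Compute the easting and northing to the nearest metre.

Zone 11 central meridian λ₀ = 6×11 − 183 = -117°; Δλ = +0.0635°.
Transverse Mercator on WGS84 with k₀ = 0.9996 gives E = 505819.842 m, N = 3832968.205 m.

E 505820 m, N 3832968 m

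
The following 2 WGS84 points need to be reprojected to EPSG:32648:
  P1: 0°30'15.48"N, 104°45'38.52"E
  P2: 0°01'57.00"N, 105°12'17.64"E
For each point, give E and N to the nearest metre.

P1: E 473373 m, N 55741 m; P2: E 522800 m, N 3592 m

UTM zone 48N: λ₀ = 105°, k₀ = 0.9996.
P1 (0.5043°, 104.7607°) → (473372.848, 55740.806) m.
P2 (0.0325°, 105.2049°) → (522800.285, 3592.250) m.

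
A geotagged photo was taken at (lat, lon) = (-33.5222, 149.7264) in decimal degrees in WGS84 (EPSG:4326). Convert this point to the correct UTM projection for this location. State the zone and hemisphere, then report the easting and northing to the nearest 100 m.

Zone 55S: E 753200 m, N 6287500 m

Longitude 149.7264° lies in the 6° band [144°, 150°), giving zone 55; latitude is south of the equator, so 55S.
Zone 55 central meridian λ₀ = 6×55 − 183 = 147°; Δλ = +2.7264°.
Transverse Mercator on WGS84 with k₀ = 0.9996 gives E = 753215.585 m, N = 6287490.828 m.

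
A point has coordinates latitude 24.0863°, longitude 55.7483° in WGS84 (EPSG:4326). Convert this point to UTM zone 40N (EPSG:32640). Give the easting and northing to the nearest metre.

Zone 40 central meridian λ₀ = 6×40 − 183 = 57°; Δλ = -1.2517°.
Transverse Mercator on WGS84 with k₀ = 0.9996 gives E = 372766.495 m, N = 2664348.454 m.

E 372766 m, N 2664348 m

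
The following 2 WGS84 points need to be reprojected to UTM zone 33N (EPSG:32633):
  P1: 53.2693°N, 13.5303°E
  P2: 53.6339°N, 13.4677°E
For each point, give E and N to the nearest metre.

P1: E 401986 m, N 5903236 m; P2: E 398683 m, N 5943882 m

UTM zone 33N: λ₀ = 15°, k₀ = 0.9996.
P1 (53.2693°, 13.5303°) → (401985.741, 5903236.208) m.
P2 (53.6339°, 13.4677°) → (398682.798, 5943881.504) m.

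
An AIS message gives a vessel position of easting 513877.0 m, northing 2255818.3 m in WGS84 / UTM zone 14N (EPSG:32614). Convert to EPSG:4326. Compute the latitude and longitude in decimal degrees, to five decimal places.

Zone 14N: λ₀ = -99°, k₀ = 0.9996, false easting 500000 m.
Meridian distance M = (N − FN)/k₀ = 2256721.0 m.
Inverse transverse Mercator on WGS84 gives φ = 20.40059975°, λ = -98.86699972°.

lat 20.40060°, lon -98.86700°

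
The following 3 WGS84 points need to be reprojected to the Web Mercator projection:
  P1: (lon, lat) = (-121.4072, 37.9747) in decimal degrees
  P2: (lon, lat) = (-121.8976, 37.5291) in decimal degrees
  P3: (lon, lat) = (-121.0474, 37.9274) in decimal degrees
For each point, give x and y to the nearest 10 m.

Web Mercator: x = R·λ, y = R·ln tan(π/4+φ/2), R = 6378137 m.
P1 (37.9747°, -121.4072°) → (-13514987.683, 4575852.388) m.
P2 (37.5291°, -121.8976°) → (-13569578.761, 4513115.360) m.
P3 (37.9274°, -121.0474°) → (-13474934.930, 4569174.938) m.

P1: x -13514990 m, y 4575850 m; P2: x -13569580 m, y 4513120 m; P3: x -13474930 m, y 4569170 m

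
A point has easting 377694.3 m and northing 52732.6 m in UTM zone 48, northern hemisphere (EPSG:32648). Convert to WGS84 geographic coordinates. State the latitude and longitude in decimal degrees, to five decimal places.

Zone 48N: λ₀ = 105°, k₀ = 0.9996, false easting 500000 m.
Meridian distance M = (N − FN)/k₀ = 52753.7 m.
Inverse transverse Mercator on WGS84 gives φ = 0.47699990°, λ = 103.90089958°.

lat 0.47700°, lon 103.90090°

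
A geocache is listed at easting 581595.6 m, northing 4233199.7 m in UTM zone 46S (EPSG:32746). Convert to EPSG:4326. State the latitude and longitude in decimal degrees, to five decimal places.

lat -52.04580°, lon 94.18980°

Zone 46S: λ₀ = 93°, k₀ = 0.9996, false easting 500000 m, false northing 10000000 m.
Meridian distance M = (N − FN)/k₀ = -5769107.9 m.
Inverse transverse Mercator on WGS84 gives φ = -52.04579997°, λ = 94.18979982°.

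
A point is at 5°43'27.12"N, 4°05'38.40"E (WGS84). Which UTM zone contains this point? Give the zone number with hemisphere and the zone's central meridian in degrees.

Zone 31N, central meridian 3°

UTM zone = ⌊(λ + 180)/6⌋ + 1; 4.0940° ∈ [0°, 6°) → zone 31.
Hemisphere: N (φ ≥ 0).
Central meridian λ₀ = 6×31 − 183 = 3°.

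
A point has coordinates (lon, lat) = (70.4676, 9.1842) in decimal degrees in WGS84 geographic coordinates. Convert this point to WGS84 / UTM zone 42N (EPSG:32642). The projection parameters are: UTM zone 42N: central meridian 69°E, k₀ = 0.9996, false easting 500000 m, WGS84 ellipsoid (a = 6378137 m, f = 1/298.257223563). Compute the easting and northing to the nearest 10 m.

Zone 42 central meridian λ₀ = 6×42 − 183 = 69°; Δλ = +1.4676°.
Transverse Mercator on WGS84 with k₀ = 0.9996 gives E = 661244.186 m, N = 1015546.579 m.

E 661240 m, N 1015550 m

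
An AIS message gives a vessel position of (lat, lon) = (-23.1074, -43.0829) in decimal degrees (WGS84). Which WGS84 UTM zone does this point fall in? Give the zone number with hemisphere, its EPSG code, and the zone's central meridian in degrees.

Zone 23S (EPSG:32723), central meridian -45°

UTM zone = ⌊(λ + 180)/6⌋ + 1; -43.0829° ∈ [-48°, -42°) → zone 23.
Hemisphere: S (φ < 0).
Central meridian λ₀ = 6×23 − 183 = -45°.
EPSG code: 32723.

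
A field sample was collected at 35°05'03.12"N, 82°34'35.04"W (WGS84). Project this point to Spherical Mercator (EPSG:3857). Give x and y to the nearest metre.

Web Mercator is spherical with R = a = 6378137 m.
x = R·λ = 6378137 × -1.441230064 = -9192362.800 m.
y = R·ln tan(π/4 + φ/2) = 6378137 × 0.654631514 = 4175329.483 m.

x -9192363 m, y 4175329 m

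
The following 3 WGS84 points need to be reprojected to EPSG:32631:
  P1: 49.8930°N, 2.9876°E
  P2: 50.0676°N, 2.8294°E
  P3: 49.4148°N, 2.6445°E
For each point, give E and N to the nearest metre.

P1: E 499109 m, N 5526734 m; P2: E 487791 m, N 5546161 m; P3: E 474214 m, N 5473630 m

UTM zone 31N: λ₀ = 3°, k₀ = 0.9996.
P1 (49.8930°, 2.9876°) → (499109.357, 5526734.138) m.
P2 (50.0676°, 2.8294°) → (487790.752, 5546160.762) m.
P3 (49.4148°, 2.6445°) → (474214.469, 5473629.545) m.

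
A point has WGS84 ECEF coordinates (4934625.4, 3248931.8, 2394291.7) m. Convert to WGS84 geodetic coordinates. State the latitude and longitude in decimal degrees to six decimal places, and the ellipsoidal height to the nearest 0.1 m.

λ = atan2(Y, X) = 33.36070005°; p = √(X²+Y²) = 5908137.2 m.
Bowring's method on WGS84 (a = 6378137 m, b = 6356752.314 m) gives φ = 22.19470031°, h = -256.862 m.

lat 22.194700°, lon 33.360700°, h -256.9 m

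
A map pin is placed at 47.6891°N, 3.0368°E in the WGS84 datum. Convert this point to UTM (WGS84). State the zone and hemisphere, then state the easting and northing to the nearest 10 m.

Zone 31N: E 502760 m, N 5281750 m

Longitude 3.0368° lies in the 6° band [0°, 6°), giving zone 31; latitude is north of the equator, so 31N.
Zone 31 central meridian λ₀ = 6×31 − 183 = 3°; Δλ = +0.0368°.
Transverse Mercator on WGS84 with k₀ = 0.9996 gives E = 502761.567 m, N = 5281746.577 m.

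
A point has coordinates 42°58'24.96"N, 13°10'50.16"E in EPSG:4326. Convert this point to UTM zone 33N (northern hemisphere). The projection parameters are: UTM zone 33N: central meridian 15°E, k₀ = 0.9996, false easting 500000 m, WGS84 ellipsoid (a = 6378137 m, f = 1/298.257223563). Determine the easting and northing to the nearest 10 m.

Zone 33 central meridian λ₀ = 6×33 − 183 = 15°; Δλ = -1.8194°.
Transverse Mercator on WGS84 with k₀ = 0.9996 gives E = 351638.425 m, N = 4759489.114 m.

E 351640 m, N 4759490 m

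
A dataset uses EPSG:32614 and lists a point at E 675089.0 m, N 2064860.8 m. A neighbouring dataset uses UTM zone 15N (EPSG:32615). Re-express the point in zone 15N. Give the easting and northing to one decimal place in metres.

E 41976.0 m, N 2069608.6 m

UTM 14N → geographic: φ = 18.66759973°, λ = -97.33989971°.
UTM 15N (λ₀ = -93°) forward: E = 41976.045 m, N = 2069608.551 m.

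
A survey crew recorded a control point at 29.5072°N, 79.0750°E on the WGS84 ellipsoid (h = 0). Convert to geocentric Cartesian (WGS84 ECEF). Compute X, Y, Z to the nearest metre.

WGS84: a = 6378137 m, e² = 0.006694380; N(φ) = a/√(1−e²sin²φ) = 6383322.303 m.
X = (N+h)·cosφ·cosλ = 1052874.526 m; Y = (N+h)·cosφ·sinλ = 5454681.047 m; Z = (N(1−e²)+h)·sinφ = 3122949.319 m.

X 1052875 m, Y 5454681 m, Z 3122949 m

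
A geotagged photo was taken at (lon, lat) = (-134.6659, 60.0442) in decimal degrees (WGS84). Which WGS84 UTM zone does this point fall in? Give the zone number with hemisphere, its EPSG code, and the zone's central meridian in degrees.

Zone 8N (EPSG:32608), central meridian -135°

UTM zone = ⌊(λ + 180)/6⌋ + 1; -134.6659° ∈ [-138°, -132°) → zone 8.
Hemisphere: N (φ ≥ 0).
Central meridian λ₀ = 6×8 − 183 = -135°.
EPSG code: 32608.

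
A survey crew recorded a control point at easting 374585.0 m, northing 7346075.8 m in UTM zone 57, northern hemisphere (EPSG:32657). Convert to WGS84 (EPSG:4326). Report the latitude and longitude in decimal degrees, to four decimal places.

lat 66.2097°, lon 156.2131°

Zone 57N: λ₀ = 159°, k₀ = 0.9996, false easting 500000 m.
Meridian distance M = (N − FN)/k₀ = 7349015.4 m.
Inverse transverse Mercator on WGS84 gives φ = 66.20969995°, λ = 156.21309949°.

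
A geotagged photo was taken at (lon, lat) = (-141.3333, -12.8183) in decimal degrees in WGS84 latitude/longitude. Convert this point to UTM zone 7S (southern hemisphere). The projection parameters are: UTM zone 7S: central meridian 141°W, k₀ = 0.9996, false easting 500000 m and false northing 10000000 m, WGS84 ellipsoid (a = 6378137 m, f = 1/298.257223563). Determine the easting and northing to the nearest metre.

Zone 7 central meridian λ₀ = 6×7 − 183 = -141°; Δλ = -0.3333°.
Transverse Mercator on WGS84 with k₀ = 0.9996 gives E = 463830.196 m, N = 8582934.316 m.

E 463830 m, N 8582934 m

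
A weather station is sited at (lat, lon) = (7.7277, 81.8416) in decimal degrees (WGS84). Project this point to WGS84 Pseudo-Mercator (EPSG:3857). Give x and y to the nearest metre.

x 9110565 m, y 862864 m

Web Mercator is spherical with R = a = 6378137 m.
x = R·λ = 6378137 × 1.428405385 = 9110565.238 m.
y = R·ln tan(π/4 + φ/2) = 6378137 × 0.135284592 = 862863.660 m.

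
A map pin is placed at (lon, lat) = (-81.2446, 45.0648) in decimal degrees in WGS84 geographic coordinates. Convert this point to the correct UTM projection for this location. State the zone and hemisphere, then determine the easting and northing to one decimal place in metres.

Longitude -81.2446° lies in the 6° band [-84°, -78°), giving zone 17; latitude is north of the equator, so 17N.
Zone 17 central meridian λ₀ = 6×17 − 183 = -81°; Δλ = -0.2446°.
Transverse Mercator on WGS84 with k₀ = 0.9996 gives E = 480743.521 m, N = 4990177.998 m.

Zone 17N: E 480743.5 m, N 4990178.0 m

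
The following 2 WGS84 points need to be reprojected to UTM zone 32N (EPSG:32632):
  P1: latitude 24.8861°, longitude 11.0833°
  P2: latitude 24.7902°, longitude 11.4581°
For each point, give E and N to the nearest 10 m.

UTM zone 32N: λ₀ = 9°, k₀ = 0.9996.
P1 (24.8861°, 11.0833°) → (710448.746, 2753946.377) m.
P2 (24.7902°, 11.4581°) → (748515.474, 2743953.367) m.

P1: E 710450 m, N 2753950 m; P2: E 748520 m, N 2743950 m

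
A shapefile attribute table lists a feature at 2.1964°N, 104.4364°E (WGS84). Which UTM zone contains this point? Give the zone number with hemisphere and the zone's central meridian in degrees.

UTM zone = ⌊(λ + 180)/6⌋ + 1; 104.4364° ∈ [102°, 108°) → zone 48.
Hemisphere: N (φ ≥ 0).
Central meridian λ₀ = 6×48 − 183 = 105°.

Zone 48N, central meridian 105°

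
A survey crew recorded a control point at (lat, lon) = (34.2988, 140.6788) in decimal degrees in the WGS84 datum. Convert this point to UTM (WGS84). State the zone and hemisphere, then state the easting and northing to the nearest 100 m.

Zone 54N: E 470400 m, N 3795300 m

Longitude 140.6788° lies in the 6° band [138°, 144°), giving zone 54; latitude is north of the equator, so 54N.
Zone 54 central meridian λ₀ = 6×54 − 183 = 141°; Δλ = -0.3212°.
Transverse Mercator on WGS84 with k₀ = 0.9996 gives E = 470442.081 m, N = 3795333.824 m.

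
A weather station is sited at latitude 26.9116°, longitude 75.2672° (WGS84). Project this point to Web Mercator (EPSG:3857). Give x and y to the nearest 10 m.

Web Mercator is spherical with R = a = 6378137 m.
x = R·λ = 6378137 × 1.313660459 = 8378706.377 m.
y = R·ln tan(π/4 + φ/2) = 6378137 × 0.487984449 = 3112431.672 m.

x 8378710 m, y 3112430 m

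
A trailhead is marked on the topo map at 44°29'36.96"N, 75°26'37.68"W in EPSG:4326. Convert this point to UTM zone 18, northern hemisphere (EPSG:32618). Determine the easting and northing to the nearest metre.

E 464715 m, N 4926794 m

Zone 18 central meridian λ₀ = 6×18 − 183 = -75°; Δλ = -0.4438°.
Transverse Mercator on WGS84 with k₀ = 0.9996 gives E = 464715.032 m, N = 4926794.056 m.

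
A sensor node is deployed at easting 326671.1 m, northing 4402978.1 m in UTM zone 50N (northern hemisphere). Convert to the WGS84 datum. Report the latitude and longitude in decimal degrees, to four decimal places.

lat 39.7591°, lon 114.9766°

Zone 50N: λ₀ = 117°, k₀ = 0.9996, false easting 500000 m.
Meridian distance M = (N − FN)/k₀ = 4404740.0 m.
Inverse transverse Mercator on WGS84 gives φ = 39.75910008°, λ = 114.97659950°.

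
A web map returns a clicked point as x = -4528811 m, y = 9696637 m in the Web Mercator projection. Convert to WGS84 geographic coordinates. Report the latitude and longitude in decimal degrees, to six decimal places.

lat 65.333000°, lon -40.683001°

R = 6378137 m. λ = x/R = -40.68300140°.
φ = 2·arctan(exp(y/R)) − 90° = 2·arctan(4.57357) − 90° = 65.333000496°.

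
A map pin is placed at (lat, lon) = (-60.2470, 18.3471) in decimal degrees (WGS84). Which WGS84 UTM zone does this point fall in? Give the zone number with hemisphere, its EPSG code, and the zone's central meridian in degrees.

UTM zone = ⌊(λ + 180)/6⌋ + 1; 18.3471° ∈ [18°, 24°) → zone 34.
Hemisphere: S (φ < 0).
Central meridian λ₀ = 6×34 − 183 = 21°.
EPSG code: 32734.

Zone 34S (EPSG:32734), central meridian 21°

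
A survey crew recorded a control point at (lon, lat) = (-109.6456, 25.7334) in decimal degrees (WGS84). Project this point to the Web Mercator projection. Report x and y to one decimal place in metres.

x -12205692.4 m, y 2966098.7 m

Web Mercator is spherical with R = a = 6378137 m.
x = R·λ = 6378137 × -1.913676730 = -12205692.360 m.
y = R·ln tan(π/4 + φ/2) = 6378137 × 0.465041545 = 2966098.685 m.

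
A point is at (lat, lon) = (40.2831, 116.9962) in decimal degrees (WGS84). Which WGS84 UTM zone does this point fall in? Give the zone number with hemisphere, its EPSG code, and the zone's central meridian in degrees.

Zone 50N (EPSG:32650), central meridian 117°

UTM zone = ⌊(λ + 180)/6⌋ + 1; 116.9962° ∈ [114°, 120°) → zone 50.
Hemisphere: N (φ ≥ 0).
Central meridian λ₀ = 6×50 − 183 = 117°.
EPSG code: 32650.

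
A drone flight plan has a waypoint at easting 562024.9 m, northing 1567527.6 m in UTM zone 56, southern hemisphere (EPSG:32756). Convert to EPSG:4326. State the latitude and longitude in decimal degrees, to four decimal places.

lat -75.9649°, lon 155.2917°

Zone 56S: λ₀ = 153°, k₀ = 0.9996, false easting 500000 m, false northing 10000000 m.
Meridian distance M = (N − FN)/k₀ = -8435846.7 m.
Inverse transverse Mercator on WGS84 gives φ = -75.96490021°, λ = 155.29169829°.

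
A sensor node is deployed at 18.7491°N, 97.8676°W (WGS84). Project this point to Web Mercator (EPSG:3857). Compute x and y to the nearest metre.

Web Mercator is spherical with R = a = 6378137 m.
x = R·λ = 6378137 × -1.708111851 = -10894571.397 m.
y = R·ln tan(π/4 + φ/2) = 6378137 × 0.333235028 = 2125418.659 m.

x -10894571 m, y 2125419 m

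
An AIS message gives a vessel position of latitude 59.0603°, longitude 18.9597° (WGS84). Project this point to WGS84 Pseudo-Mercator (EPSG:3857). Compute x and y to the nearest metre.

Web Mercator is spherical with R = a = 6378137 m.
x = R·λ = 6378137 × 0.330909190 = 2110584.150 m.
y = R·ln tan(π/4 + φ/2) = 6378137 × 1.284612021 = 8193431.460 m.

x 2110584 m, y 8193431 m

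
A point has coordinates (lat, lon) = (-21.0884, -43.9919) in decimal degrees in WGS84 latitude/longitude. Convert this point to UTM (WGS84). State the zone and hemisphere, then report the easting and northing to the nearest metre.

Zone 23S: E 604713 m, N 7667737 m

Longitude -43.9919° lies in the 6° band [-48°, -42°), giving zone 23; latitude is south of the equator, so 23S.
Zone 23 central meridian λ₀ = 6×23 − 183 = -45°; Δλ = +1.0081°.
Transverse Mercator on WGS84 with k₀ = 0.9996 gives E = 604712.855 m, N = 7667737.364 m.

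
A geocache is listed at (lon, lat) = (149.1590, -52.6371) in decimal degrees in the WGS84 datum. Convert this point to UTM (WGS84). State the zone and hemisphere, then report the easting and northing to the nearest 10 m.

Zone 55S: E 646090 m, N 4165910 m

Longitude 149.1590° lies in the 6° band [144°, 150°), giving zone 55; latitude is south of the equator, so 55S.
Zone 55 central meridian λ₀ = 6×55 − 183 = 147°; Δλ = +2.1590°.
Transverse Mercator on WGS84 with k₀ = 0.9996 gives E = 646094.143 m, N = 4165909.677 m.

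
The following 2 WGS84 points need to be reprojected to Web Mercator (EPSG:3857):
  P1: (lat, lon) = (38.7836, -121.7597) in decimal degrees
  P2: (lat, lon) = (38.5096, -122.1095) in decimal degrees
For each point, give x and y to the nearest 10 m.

P1: x -13554230 m, y 4690720 m; P2: x -13593170 m, y 4651670 m

Web Mercator: x = R·λ, y = R·ln tan(π/4+φ/2), R = 6378137 m.
P1 (38.7836°, -121.7597°) → (-13554227.803, 4690721.362) m.
P2 (38.5096°, -122.1095°) → (-13593167.361, 4651667.448) m.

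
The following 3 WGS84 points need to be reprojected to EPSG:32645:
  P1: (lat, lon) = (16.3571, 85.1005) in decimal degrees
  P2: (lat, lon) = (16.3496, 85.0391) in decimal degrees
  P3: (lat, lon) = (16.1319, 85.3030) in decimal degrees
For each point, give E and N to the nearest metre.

P1: E 297103 m, N 1809384 m; P2: E 290534 m, N 1808616 m; P3: E 318532 m, N 1784272 m

UTM zone 45N: λ₀ = 87°, k₀ = 0.9996.
P1 (16.3571°, 85.1005°) → (297102.909, 1809383.873) m.
P2 (16.3496°, 85.0391°) → (290534.266, 1808616.093) m.
P3 (16.1319°, 85.3030°) → (318532.305, 1784272.352) m.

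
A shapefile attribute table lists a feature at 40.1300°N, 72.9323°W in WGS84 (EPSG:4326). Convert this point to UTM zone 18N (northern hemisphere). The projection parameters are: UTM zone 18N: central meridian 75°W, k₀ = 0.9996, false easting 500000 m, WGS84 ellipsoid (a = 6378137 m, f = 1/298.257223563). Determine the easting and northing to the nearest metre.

Zone 18 central meridian λ₀ = 6×18 − 183 = -75°; Δλ = +2.0677°.
Transverse Mercator on WGS84 with k₀ = 0.9996 gives E = 676169.642 m, N = 4444235.422 m.

E 676170 m, N 4444235 m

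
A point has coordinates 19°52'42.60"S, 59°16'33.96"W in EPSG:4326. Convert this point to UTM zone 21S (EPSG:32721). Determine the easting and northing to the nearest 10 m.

E 261680 m, N 7800350 m

Zone 21 central meridian λ₀ = 6×21 − 183 = -57°; Δλ = -2.2761°.
Transverse Mercator on WGS84 with k₀ = 0.9996 gives E = 261677.377 m, N = 7800353.601 m.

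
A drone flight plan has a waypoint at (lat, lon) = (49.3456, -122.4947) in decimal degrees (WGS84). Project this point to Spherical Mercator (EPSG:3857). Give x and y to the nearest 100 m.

Web Mercator is spherical with R = a = 6378137 m.
x = R·λ = 6378137 × -2.137935831 = -13636047.629 m.
y = R·ln tan(π/4 + φ/2) = 6378137 × 0.993034054 = 6333707.239 m.

x -13636000 m, y 6333700 m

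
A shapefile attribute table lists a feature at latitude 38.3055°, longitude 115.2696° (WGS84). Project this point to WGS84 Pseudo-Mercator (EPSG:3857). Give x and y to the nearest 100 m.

x 12831800 m, y 4622700 m

Web Mercator is spherical with R = a = 6378137 m.
x = R·λ = 6378137 × 2.011834047 = 12831753.176 m.
y = R·ln tan(π/4 + φ/2) = 6378137 × 0.724768544 = 4622673.064 m.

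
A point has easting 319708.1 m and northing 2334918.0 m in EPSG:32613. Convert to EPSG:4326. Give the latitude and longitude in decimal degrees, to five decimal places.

Zone 13N: λ₀ = -105°, k₀ = 0.9996, false easting 500000 m.
Meridian distance M = (N − FN)/k₀ = 2335852.3 m.
Inverse transverse Mercator on WGS84 gives φ = 21.10649989°, λ = -106.73579977°.

lat 21.10650°, lon -106.73580°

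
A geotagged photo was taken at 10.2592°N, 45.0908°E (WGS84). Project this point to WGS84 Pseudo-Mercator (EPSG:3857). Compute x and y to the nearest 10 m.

Web Mercator is spherical with R = a = 6378137 m.
x = R·λ = 6378137 × 0.786982922 = 5019484.895 m.
y = R·ln tan(π/4 + φ/2) = 6378137 × 0.180021360 = 1148200.899 m.

x 5019480 m, y 1148200 m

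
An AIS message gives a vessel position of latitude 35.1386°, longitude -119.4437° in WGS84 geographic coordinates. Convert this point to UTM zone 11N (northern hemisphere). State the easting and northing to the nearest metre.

E 277362 m, N 3891147 m

Zone 11 central meridian λ₀ = 6×11 − 183 = -117°; Δλ = -2.4437°.
Transverse Mercator on WGS84 with k₀ = 0.9996 gives E = 277362.023 m, N = 3891147.070 m.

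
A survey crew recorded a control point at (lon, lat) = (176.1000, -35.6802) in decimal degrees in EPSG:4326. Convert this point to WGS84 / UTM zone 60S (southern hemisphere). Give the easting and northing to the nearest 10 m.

E 418560 m, N 6051150 m

Zone 60 central meridian λ₀ = 6×60 − 183 = 177°; Δλ = -0.9000°.
Transverse Mercator on WGS84 with k₀ = 0.9996 gives E = 418557.832 m, N = 6051147.997 m.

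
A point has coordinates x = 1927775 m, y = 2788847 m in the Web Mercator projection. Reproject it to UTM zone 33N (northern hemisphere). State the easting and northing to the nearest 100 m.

E 735200 m, N 2688300 m

Web Mercator inverse (R = 6378137 m) → φ = 24.29050028°, λ = 17.31749747°.
UTM 33N forward: E = 735225.739 m, N = 2688347.230 m.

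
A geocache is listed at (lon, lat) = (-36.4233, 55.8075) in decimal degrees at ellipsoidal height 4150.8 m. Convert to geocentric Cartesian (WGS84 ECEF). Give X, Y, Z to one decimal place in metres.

WGS84: a = 6378137 m, e² = 0.006694380; N(φ) = a/√(1−e²sin²φ) = 6392793.900 m.
X = (N+h)·cosφ·cosλ = 2892664.012 m; Y = (N+h)·cosφ·sinλ = -2134472.126 m; Z = (N(1−e²)+h)·sinφ = 5255860.599 m.

X 2892664.0 m, Y -2134472.1 m, Z 5255860.6 m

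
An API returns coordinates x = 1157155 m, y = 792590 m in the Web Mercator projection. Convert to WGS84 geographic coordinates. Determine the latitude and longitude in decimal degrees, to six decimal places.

lat 7.101703°, lon 10.394900°

R = 6378137 m. λ = x/R = 10.39490023°.
φ = 2·arctan(exp(y/R)) − 90° = 2·arctan(1.13232) − 90° = 7.10170289°.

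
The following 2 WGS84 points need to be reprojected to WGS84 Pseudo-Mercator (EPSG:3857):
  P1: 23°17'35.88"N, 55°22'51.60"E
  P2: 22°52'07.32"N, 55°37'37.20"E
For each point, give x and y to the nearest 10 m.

Web Mercator: x = R·λ, y = R·ln tan(π/4+φ/2), R = 6378137 m.
P1 (23.2933°, 55.3810°) → (6164984.720, 2667527.059) m.
P2 (22.8687°, 55.6270°) → (6192369.314, 2616147.828) m.

P1: x 6164980 m, y 2667530 m; P2: x 6192370 m, y 2616150 m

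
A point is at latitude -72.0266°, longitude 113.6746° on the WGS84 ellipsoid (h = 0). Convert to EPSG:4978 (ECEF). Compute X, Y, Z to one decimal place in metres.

WGS84: a = 6378137 m, e² = 0.006694380; N(φ) = a/√(1−e²sin²φ) = 6397541.218 m.
X = (N+h)·cosφ·cosλ = -792693.329 m; Y = (N+h)·cosφ·sinλ = 1807983.096 m; Z = (N(1−e²)+h)·sinφ = -6044602.841 m.

X -792693.3 m, Y 1807983.1 m, Z -6044602.8 m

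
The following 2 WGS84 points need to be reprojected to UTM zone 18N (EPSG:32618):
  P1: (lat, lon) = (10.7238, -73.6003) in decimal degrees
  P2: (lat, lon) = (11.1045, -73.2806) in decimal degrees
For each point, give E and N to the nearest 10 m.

UTM zone 18N: λ₀ = -75°, k₀ = 0.9996.
P1 (10.7238°, -73.6003°) → (653063.461, 1185788.086) m.
P2 (11.1045°, -73.2806°) → (687793.663, 1228076.907) m.

P1: E 653060 m, N 1185790 m; P2: E 687790 m, N 1228080 m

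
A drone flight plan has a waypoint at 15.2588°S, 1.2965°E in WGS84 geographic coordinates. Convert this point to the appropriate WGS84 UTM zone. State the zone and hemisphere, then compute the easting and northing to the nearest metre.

Zone 31S: E 317060 m, N 8312333 m

Longitude 1.2965° lies in the 6° band [0°, 6°), giving zone 31; latitude is south of the equator, so 31S.
Zone 31 central meridian λ₀ = 6×31 − 183 = 3°; Δλ = -1.7035°.
Transverse Mercator on WGS84 with k₀ = 0.9996 gives E = 317059.777 m, N = 8312333.366 m.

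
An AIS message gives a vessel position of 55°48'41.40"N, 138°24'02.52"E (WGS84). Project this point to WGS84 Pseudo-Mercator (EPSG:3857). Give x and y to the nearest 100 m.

Web Mercator is spherical with R = a = 6378137 m.
x = R·λ = 6378137 × 2.415547902 = 15406695.449 m.
y = R·ln tan(π/4 + φ/2) = 6378137 × 1.179181599 = 7520981.789 m.

x 15406700 m, y 7521000 m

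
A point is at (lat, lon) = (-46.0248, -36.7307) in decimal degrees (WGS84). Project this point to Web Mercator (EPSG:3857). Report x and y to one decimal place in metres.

x -4088842.8 m, y -5784324.3 m

Web Mercator is spherical with R = a = 6378137 m.
x = R·λ = 6378137 × -0.641071652 = -4088842.820 m.
y = R·ln tan(π/4 + φ/2) = 6378137 × -0.906898727 = -5784324.329 m.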